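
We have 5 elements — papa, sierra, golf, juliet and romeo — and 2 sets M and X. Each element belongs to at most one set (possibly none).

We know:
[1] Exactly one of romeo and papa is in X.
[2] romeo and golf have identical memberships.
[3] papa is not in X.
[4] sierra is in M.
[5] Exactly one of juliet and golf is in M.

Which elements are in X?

From (3): papa ∉ X.
From (4): sierra ∈ M.
(1) (exactly one): romeo ∈ X.
(2): golf matches romeo: golf ∉ M.
(2): golf matches romeo: golf ∈ X.
(5) (exactly one): juliet ∈ M.

X = {golf, romeo}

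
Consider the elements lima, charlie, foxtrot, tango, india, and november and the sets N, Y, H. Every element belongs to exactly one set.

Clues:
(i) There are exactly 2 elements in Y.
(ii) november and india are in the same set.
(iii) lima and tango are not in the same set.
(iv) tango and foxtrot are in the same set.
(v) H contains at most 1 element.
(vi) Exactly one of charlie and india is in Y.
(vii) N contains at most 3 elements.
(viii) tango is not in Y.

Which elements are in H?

H = {lima}

From (viii): tango ∉ Y.
(iv): foxtrot matches tango: foxtrot ∉ Y.
Suppose lima ∉ H: no assignment then satisfies all the clues, so lima ∈ H.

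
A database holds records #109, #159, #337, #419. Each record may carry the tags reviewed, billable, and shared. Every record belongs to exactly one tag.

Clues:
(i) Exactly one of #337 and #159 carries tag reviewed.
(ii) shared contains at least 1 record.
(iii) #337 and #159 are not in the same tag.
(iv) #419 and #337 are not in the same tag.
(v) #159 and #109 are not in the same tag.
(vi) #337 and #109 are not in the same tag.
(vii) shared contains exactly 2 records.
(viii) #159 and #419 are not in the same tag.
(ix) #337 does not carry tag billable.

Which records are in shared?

shared = {#109, #419}

From (ix): #337 ∉ billable.
Suppose #109 ∉ shared: no assignment then satisfies all the clues, so #109 ∈ shared.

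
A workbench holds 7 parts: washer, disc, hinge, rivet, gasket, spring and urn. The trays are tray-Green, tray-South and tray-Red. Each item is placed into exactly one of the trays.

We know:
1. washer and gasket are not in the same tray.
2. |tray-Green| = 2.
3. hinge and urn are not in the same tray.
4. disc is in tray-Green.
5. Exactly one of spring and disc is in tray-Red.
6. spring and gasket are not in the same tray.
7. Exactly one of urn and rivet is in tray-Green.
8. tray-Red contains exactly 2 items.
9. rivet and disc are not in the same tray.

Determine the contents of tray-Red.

From (4): disc ∈ tray-Green.
(5) (exactly one): spring ∈ tray-Red.
(6): gasket ∉ tray-Red.
(9): rivet ∉ tray-Green.
(7) (exactly one): urn ∈ tray-Green.
(2): tray-Green already has 2, so the rest are out.
Only one tray left: gasket ∈ tray-South.
(1): washer ∉ tray-South.
Only one tray left: washer ∈ tray-Red.
(8): tray-Red already has 2, so the rest are out.
Only one tray left: hinge ∈ tray-South.
Only one tray left: rivet ∈ tray-South.

tray-Red = {spring, washer}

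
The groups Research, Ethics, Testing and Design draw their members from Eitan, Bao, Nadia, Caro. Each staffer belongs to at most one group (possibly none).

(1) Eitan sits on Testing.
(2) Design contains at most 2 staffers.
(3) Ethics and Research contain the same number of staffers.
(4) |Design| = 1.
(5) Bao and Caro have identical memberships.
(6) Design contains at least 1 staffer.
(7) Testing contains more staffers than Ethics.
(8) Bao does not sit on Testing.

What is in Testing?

From (1): Eitan ∈ Testing.
From (8): Bao ∉ Testing.
(5): Caro matches Bao: Caro ∉ Testing.
Suppose Nadia ∈ Testing: no assignment then satisfies all the clues, so Nadia ∉ Testing.

Testing = {Eitan}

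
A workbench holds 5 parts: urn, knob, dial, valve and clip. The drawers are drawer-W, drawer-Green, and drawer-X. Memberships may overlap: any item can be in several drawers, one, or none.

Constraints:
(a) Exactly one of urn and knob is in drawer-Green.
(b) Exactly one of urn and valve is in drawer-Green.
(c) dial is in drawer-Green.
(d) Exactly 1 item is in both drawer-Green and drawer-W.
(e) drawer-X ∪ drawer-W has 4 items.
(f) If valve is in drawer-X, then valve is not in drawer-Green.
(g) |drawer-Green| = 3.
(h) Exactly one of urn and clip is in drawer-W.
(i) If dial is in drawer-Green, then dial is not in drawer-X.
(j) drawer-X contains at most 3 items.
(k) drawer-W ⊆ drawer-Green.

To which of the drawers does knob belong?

knob: drawer-X

From (c): dial ∈ drawer-Green.
(i): dial ∉ drawer-X.
Suppose knob ∈ drawer-W: no assignment then satisfies all the clues, so knob ∉ drawer-W.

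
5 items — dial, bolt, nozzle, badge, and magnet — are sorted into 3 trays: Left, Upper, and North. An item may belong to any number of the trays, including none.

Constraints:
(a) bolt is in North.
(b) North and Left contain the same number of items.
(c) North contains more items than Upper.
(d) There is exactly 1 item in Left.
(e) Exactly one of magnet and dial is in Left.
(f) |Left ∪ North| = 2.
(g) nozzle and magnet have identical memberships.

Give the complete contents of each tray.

Left = {dial}; Upper = {}; North = {bolt}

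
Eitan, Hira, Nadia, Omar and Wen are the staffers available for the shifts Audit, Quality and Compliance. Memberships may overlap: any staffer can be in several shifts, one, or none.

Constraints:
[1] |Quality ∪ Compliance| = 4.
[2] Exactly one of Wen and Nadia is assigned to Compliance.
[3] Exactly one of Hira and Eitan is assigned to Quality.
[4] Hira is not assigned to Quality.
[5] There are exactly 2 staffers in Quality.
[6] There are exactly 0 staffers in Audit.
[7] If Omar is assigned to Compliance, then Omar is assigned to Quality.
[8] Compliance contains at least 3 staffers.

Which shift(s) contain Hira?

From (4): Hira ∉ Quality.
(3) (exactly one): Eitan ∈ Quality.
(6): Audit already has 0, so the rest are out.
Suppose Hira ∉ Compliance: no assignment then satisfies all the clues, so Hira ∈ Compliance.

Hira: Compliance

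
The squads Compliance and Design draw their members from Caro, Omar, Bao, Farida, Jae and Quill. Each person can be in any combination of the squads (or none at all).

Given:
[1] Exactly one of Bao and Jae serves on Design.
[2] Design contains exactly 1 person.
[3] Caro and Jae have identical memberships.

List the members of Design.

Design = {Bao}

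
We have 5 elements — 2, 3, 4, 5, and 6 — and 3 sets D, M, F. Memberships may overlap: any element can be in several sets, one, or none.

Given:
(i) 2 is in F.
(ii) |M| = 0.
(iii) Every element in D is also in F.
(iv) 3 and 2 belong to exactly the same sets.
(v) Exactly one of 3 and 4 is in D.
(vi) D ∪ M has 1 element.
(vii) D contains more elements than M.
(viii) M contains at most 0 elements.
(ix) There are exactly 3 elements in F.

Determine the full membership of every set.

D = {4}; M = {}; F = {2, 3, 4}

From (i): 2 ∈ F.
(ii): M already has 0, so the rest are out.
(iv): 3 matches 2: 3 ∈ F.
Suppose 2 ∈ D: no assignment then satisfies all the clues, so 2 ∉ D.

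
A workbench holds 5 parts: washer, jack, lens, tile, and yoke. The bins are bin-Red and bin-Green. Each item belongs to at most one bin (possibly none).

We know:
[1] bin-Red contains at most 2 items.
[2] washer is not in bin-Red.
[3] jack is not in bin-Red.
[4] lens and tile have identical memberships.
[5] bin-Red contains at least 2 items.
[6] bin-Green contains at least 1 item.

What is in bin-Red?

bin-Red = {lens, tile}

From (2): washer ∉ bin-Red.
From (3): jack ∉ bin-Red.
Suppose lens ∉ bin-Red: no assignment then satisfies all the clues, so lens ∈ bin-Red.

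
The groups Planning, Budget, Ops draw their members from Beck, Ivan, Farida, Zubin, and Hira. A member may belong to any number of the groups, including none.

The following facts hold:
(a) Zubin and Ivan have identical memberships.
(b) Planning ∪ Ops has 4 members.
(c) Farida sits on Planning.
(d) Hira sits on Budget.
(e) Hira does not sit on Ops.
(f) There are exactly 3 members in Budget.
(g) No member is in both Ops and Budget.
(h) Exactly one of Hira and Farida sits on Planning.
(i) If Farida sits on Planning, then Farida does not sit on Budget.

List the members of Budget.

Budget = {Hira, Ivan, Zubin}

From (c): Farida ∈ Planning.
From (d): Hira ∈ Budget.
From (e): Hira ∉ Ops.
(h) (exactly one): Hira ∉ Planning.
(i): Farida ∉ Budget.
Suppose Beck ∈ Budget: no assignment then satisfies all the clues, so Beck ∉ Budget.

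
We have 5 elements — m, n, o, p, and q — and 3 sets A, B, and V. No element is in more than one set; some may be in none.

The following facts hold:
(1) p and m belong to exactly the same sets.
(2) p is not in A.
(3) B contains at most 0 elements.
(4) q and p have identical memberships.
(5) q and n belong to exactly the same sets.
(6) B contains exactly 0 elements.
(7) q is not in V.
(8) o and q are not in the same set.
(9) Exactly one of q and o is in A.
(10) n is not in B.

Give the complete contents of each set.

From (2): p ∉ A.
From (7): q ∉ V.
From (10): n ∉ B.
(1): m matches p: m ∉ A.
(3): B already has 0, so the rest are out.
(4): q matches p: q ∉ A.
(4): p matches q: p ∉ V.
(5): n matches q: n ∉ A.
(5): n matches q: n ∉ V.
(9) (exactly one): o ∈ A.
(1): m matches p: m ∉ V.

A = {o}; B = {}; V = {}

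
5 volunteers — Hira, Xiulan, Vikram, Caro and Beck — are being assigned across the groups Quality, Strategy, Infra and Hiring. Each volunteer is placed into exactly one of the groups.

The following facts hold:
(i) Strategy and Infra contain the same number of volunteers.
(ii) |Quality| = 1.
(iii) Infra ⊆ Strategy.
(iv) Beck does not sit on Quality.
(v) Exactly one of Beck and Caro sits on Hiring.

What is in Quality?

Quality = {Caro}

From (iv): Beck ∉ Quality.
Suppose Hira ∈ Quality: no assignment then satisfies all the clues, so Hira ∉ Quality.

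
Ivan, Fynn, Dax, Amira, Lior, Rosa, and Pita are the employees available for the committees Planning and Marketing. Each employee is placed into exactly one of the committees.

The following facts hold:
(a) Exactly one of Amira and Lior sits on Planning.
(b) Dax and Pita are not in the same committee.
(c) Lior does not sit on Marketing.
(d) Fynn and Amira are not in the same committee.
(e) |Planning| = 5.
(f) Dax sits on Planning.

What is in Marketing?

Marketing = {Amira, Pita}

From (c): Lior ∉ Marketing.
From (f): Dax ∈ Planning.
(b): Pita ∉ Planning.
Only one committee left: Lior ∈ Planning.
Only one committee left: Pita ∈ Marketing.
(a) (exactly one): Amira ∉ Planning.
(e): only 5 candidates remain for Planning, so all are in.
Only one committee left: Amira ∈ Marketing.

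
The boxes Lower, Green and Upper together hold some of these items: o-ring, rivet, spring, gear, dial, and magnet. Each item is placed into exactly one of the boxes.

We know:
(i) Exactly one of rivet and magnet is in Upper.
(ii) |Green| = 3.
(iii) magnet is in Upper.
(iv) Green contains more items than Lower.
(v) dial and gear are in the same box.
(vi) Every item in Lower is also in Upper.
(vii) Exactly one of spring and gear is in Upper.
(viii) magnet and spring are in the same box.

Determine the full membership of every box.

Lower = {}; Green = {dial, gear, rivet}; Upper = {magnet, o-ring, spring}

From (iii): magnet ∈ Upper.
(i) (exactly one): rivet ∉ Upper.
(vi) contrapositive: rivet ∉ Lower.
(viii): spring matches magnet: spring ∉ Lower.
(viii): spring matches magnet: spring ∉ Green.
(viii): spring matches magnet: spring ∈ Upper.
Only one box left: rivet ∈ Green.
(vii) (exactly one): gear ∉ Upper.
(v): dial matches gear: dial ∉ Upper.
(vi) contrapositive: gear ∉ Lower.
(vi) contrapositive: dial ∉ Lower.
Suppose o-ring ∈ Lower: no assignment then satisfies all the clues, so o-ring ∉ Lower.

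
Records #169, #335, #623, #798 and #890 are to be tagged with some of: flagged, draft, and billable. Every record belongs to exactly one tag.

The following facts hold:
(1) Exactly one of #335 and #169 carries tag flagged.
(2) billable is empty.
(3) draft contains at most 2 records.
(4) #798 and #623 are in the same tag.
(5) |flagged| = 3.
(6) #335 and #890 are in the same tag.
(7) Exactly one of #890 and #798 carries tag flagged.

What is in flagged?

flagged = {#169, #623, #798}

(2): billable already has 0, so the rest are out.
Suppose #169 ∉ flagged: no assignment then satisfies all the clues, so #169 ∈ flagged.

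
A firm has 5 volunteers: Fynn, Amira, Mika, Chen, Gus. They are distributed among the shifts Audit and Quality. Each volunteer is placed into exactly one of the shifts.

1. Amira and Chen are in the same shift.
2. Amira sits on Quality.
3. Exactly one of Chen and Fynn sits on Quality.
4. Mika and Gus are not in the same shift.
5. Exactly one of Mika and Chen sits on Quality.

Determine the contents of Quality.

From (2): Amira ∈ Quality.
(1): Chen matches Amira: Chen ∉ Audit.
(1): Chen matches Amira: Chen ∈ Quality.
(3) (exactly one): Fynn ∉ Quality.
(5) (exactly one): Mika ∉ Quality.
Only one shift left: Fynn ∈ Audit.
Only one shift left: Mika ∈ Audit.
(4): Gus ∉ Audit.
Only one shift left: Gus ∈ Quality.

Quality = {Amira, Chen, Gus}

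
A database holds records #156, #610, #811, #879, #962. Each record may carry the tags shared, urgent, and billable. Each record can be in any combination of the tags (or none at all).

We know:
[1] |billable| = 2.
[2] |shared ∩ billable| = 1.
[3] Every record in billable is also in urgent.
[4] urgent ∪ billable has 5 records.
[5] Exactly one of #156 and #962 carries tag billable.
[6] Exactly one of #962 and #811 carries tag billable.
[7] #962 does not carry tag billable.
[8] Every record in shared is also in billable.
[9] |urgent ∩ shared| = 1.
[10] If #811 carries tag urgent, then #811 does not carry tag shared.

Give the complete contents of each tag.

shared = {#156}; urgent = {#156, #610, #811, #879, #962}; billable = {#156, #811}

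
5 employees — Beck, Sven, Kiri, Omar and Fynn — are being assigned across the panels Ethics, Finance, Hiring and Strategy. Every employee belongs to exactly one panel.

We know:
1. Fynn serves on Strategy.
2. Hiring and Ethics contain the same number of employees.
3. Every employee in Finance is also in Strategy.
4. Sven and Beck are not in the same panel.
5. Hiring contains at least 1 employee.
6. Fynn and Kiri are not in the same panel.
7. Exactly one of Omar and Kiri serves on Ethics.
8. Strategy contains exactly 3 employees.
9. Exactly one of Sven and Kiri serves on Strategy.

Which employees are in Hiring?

Hiring = {Beck}

From (1): Fynn ∈ Strategy.
(6): Kiri ∉ Strategy.
(9) (exactly one): Sven ∈ Strategy.
(3) contrapositive: Kiri ∉ Finance.
(4): Beck ∉ Strategy.
(8): only 3 candidates remain for Strategy, so all are in.
(3) contrapositive: Beck ∉ Finance.
(7) (exactly one): Kiri ∈ Ethics.
(5): only 1 candidates remain for Hiring, so all are in.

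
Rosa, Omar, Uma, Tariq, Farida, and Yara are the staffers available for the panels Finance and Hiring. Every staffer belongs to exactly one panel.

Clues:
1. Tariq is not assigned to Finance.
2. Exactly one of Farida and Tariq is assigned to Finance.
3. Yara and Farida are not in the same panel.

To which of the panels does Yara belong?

From (1): Tariq ∉ Finance.
(2) (exactly one): Farida ∈ Finance.
(3): Yara ∉ Finance.
Only one panel left: Tariq ∈ Hiring.
Only one panel left: Yara ∈ Hiring.

Yara: Hiring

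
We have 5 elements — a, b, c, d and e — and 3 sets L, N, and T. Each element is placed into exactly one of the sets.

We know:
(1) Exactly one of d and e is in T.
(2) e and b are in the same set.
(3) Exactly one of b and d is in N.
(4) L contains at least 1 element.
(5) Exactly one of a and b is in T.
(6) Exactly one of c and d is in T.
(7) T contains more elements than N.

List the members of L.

L = {a}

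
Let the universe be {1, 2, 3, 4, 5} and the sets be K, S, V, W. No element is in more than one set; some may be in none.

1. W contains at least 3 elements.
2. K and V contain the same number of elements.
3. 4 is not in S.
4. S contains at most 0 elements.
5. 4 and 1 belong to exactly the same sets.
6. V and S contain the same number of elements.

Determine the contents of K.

K = {}

From (3): 4 ∉ S.
(4): S already has 0, so the rest are out.
Suppose 1 ∈ K: no assignment then satisfies all the clues, so 1 ∉ K.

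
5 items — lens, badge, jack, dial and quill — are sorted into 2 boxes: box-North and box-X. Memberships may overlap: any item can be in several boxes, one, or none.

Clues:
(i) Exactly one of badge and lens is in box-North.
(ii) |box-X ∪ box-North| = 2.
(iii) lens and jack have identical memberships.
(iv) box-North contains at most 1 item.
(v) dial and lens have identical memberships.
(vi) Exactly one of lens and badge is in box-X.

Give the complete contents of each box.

box-North = {badge}; box-X = {badge, quill}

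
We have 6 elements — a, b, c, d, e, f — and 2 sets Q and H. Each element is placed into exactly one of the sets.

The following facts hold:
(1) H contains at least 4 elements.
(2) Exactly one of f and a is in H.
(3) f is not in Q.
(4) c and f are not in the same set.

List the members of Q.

Q = {a, c}

From (3): f ∉ Q.
Only one set left: f ∈ H.
(2) (exactly one): a ∉ H.
(4): c ∉ H.
Only one set left: a ∈ Q.
Only one set left: c ∈ Q.
(1): only 4 candidates remain for H, so all are in.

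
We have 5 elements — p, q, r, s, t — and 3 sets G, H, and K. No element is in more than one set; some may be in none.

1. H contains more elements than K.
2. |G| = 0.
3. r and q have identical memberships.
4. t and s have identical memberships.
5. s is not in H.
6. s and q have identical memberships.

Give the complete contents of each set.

From (5): s ∉ H.
(2): G already has 0, so the rest are out.
(4): t matches s: t ∉ H.
(6): q matches s: q ∉ H.
(3): r matches q: r ∉ H.
Suppose p ∉ H: no assignment then satisfies all the clues, so p ∈ H.

G = {}; H = {p}; K = {}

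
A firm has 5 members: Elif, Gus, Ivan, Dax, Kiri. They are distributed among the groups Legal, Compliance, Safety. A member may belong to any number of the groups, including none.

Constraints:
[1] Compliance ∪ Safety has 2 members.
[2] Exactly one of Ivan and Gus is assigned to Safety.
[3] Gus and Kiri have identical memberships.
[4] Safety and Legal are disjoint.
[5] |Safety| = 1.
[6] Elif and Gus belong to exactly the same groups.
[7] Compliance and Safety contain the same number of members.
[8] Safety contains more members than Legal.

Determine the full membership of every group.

Legal = {}; Compliance = {Dax}; Safety = {Ivan}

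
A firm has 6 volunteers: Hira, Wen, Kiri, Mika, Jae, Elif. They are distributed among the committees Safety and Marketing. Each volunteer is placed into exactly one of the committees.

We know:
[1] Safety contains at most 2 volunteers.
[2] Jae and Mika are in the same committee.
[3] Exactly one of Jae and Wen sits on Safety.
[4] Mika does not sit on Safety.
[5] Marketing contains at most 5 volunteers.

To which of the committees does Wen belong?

From (4): Mika ∉ Safety.
(2): Jae matches Mika: Jae ∉ Safety.
(3) (exactly one): Wen ∈ Safety.
Only one committee left: Mika ∈ Marketing.
Only one committee left: Jae ∈ Marketing.

Wen: Safety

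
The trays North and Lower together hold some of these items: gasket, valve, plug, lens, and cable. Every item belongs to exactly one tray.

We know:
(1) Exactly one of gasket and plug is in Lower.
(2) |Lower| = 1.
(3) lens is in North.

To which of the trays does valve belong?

valve: North

From (3): lens ∈ North.
Suppose valve ∉ North: no assignment then satisfies all the clues, so valve ∈ North.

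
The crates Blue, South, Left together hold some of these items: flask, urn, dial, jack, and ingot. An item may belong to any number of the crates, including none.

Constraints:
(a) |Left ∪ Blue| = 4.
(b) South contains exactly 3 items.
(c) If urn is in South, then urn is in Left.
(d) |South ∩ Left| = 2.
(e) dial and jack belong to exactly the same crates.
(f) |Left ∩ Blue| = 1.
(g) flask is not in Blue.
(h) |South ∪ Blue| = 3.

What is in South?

South = {flask, ingot, urn}

From (g): flask ∉ Blue.
Suppose flask ∉ South: no assignment then satisfies all the clues, so flask ∈ South.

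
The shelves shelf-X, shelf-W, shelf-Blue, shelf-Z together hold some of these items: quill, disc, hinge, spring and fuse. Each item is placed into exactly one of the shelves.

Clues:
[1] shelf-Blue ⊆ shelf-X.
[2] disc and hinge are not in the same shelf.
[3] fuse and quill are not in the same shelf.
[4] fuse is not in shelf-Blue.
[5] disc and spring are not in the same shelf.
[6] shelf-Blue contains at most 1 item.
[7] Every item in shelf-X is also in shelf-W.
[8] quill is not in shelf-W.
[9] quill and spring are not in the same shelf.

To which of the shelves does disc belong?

disc: shelf-Z

From (4): fuse ∉ shelf-Blue.
From (8): quill ∉ shelf-W.
(7) contrapositive: quill ∉ shelf-X.
(1) contrapositive: quill ∉ shelf-Blue.
Only one shelf left: quill ∈ shelf-Z.
(3): fuse ∉ shelf-Z.
(9): spring ∉ shelf-Z.
Suppose disc ∈ shelf-X: no assignment then satisfies all the clues, so disc ∉ shelf-X.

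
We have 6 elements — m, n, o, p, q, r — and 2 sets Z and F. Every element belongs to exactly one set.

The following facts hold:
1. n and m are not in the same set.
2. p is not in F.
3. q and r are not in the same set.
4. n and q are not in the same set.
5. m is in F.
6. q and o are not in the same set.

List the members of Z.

Z = {n, o, p, r}

From (2): p ∉ F.
From (5): m ∈ F.
(1): n ∉ F.
Only one set left: n ∈ Z.
Only one set left: p ∈ Z.
(4): q ∉ Z.
Only one set left: q ∈ F.
(3): r ∉ F.
(6): o ∉ F.
Only one set left: o ∈ Z.
Only one set left: r ∈ Z.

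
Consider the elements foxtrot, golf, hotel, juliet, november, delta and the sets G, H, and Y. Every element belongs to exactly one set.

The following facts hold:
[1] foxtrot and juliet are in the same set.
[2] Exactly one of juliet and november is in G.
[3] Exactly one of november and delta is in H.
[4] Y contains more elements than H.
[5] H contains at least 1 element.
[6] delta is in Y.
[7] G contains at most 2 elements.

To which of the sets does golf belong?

golf: Y

From (6): delta ∈ Y.
(3) (exactly one): november ∈ H.
(2) (exactly one): juliet ∈ G.
(1): foxtrot matches juliet: foxtrot ∈ G.
(7): G already has 2, so the rest are out.
Suppose golf ∈ H: no assignment then satisfies all the clues, so golf ∉ H.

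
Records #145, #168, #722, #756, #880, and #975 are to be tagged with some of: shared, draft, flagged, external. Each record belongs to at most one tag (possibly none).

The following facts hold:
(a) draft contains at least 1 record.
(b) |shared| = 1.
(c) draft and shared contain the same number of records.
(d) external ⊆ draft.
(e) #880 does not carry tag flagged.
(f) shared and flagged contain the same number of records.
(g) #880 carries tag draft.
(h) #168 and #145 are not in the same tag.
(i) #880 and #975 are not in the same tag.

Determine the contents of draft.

draft = {#880}

From (e): #880 ∉ flagged.
From (g): #880 ∈ draft.
(i): #975 ∉ draft.
(d) contrapositive: #975 ∉ external.
Suppose #145 ∈ draft: no assignment then satisfies all the clues, so #145 ∉ draft.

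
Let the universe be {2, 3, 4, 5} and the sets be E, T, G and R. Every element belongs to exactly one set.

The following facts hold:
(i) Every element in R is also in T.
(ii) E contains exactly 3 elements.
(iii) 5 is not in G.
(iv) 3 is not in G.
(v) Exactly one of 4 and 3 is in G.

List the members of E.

E = {2, 3, 5}

From (iii): 5 ∉ G.
From (iv): 3 ∉ G.
(v) (exactly one): 4 ∈ G.
(ii): only 3 candidates remain for E, so all are in.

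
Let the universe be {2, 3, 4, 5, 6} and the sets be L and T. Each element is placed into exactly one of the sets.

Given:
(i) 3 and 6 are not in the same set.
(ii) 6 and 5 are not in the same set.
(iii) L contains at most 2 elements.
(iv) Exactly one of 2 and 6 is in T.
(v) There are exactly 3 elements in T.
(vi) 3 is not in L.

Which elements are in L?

L = {4, 6}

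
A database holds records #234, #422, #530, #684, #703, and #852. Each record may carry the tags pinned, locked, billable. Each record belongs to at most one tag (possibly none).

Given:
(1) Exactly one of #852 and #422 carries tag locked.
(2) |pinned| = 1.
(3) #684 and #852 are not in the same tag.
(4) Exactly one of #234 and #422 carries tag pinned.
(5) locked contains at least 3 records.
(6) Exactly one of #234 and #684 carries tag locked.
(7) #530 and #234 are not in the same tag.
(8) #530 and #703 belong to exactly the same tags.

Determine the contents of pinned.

pinned = {#234}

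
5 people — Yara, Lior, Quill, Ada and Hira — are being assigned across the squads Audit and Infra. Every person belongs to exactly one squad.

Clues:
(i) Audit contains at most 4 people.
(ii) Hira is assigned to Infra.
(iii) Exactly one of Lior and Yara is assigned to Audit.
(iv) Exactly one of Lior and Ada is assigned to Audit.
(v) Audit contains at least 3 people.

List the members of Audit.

Audit = {Ada, Quill, Yara}

From (ii): Hira ∈ Infra.
Suppose Yara ∉ Audit: no assignment then satisfies all the clues, so Yara ∈ Audit.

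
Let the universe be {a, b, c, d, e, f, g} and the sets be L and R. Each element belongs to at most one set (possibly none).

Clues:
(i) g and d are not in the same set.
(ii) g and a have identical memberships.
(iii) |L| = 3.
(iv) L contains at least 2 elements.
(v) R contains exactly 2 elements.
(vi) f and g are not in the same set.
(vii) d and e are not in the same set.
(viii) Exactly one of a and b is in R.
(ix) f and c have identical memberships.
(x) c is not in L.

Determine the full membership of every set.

L = {a, e, g}; R = {b, d}

From (x): c ∉ L.
(ix): f matches c: f ∉ L.
Suppose a ∉ L: no assignment then satisfies all the clues, so a ∈ L.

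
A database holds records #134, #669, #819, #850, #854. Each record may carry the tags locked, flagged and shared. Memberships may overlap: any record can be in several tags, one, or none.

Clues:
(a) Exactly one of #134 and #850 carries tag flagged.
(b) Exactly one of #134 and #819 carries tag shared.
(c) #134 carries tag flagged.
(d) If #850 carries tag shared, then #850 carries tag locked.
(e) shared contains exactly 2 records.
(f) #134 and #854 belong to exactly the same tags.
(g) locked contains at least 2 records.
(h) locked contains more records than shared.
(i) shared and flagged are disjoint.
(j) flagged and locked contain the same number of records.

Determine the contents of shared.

shared = {#819, #850}

From (c): #134 ∈ flagged.
(a) (exactly one): #850 ∉ flagged.
(f): #854 matches #134: #854 ∈ flagged.
(i) (disjoint): #134 ∉ shared.
(i) (disjoint): #854 ∉ shared.
(b) (exactly one): #819 ∈ shared.
(i) (disjoint): #819 ∉ flagged.
Suppose #669 ∈ shared: no assignment then satisfies all the clues, so #669 ∉ shared.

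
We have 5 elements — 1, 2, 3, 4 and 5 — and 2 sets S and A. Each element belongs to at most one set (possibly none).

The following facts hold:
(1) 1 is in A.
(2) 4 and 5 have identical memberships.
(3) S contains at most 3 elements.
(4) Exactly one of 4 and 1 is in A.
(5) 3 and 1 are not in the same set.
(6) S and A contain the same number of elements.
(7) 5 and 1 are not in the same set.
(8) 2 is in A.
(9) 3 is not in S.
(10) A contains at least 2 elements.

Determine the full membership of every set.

S = {4, 5}; A = {1, 2}

From (1): 1 ∈ A.
From (8): 2 ∈ A.
From (9): 3 ∉ S.
(4) (exactly one): 4 ∉ A.
(5): 3 ∉ A.
(7): 5 ∉ A.
Suppose 4 ∉ S: no assignment then satisfies all the clues, so 4 ∈ S.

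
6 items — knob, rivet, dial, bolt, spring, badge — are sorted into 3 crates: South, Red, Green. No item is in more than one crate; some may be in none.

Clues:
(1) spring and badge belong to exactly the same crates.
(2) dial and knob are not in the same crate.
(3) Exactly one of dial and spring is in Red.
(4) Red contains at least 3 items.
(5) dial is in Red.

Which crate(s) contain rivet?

rivet: Red

From (5): dial ∈ Red.
(2): knob ∉ Red.
(3) (exactly one): spring ∉ Red.
(1): badge matches spring: badge ∉ Red.
(4): only 3 candidates remain for Red, so all are in.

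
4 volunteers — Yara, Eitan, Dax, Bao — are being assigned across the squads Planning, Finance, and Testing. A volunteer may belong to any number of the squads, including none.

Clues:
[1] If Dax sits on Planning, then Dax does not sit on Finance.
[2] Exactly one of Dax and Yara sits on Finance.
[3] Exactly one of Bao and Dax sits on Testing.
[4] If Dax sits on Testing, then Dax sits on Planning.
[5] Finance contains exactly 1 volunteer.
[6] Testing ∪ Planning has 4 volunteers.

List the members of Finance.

Finance = {Yara}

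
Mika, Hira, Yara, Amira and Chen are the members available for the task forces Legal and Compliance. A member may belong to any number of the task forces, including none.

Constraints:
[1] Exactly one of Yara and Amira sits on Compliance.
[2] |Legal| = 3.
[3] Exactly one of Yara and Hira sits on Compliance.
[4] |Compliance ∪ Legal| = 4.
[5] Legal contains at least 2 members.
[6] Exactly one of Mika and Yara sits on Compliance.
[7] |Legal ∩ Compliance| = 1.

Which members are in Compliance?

Compliance = {Chen, Yara}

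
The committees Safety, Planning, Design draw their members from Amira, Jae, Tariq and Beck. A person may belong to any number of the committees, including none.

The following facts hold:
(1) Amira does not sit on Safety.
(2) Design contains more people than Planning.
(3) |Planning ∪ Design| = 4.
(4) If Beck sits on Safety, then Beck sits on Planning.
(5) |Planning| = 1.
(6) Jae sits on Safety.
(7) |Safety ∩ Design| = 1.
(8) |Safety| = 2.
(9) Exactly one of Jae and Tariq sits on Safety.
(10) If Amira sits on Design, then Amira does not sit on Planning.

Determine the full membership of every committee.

From (1): Amira ∉ Safety.
From (6): Jae ∈ Safety.
(9) (exactly one): Tariq ∉ Safety.
(8): only 2 candidates remain for Safety, so all are in.
(4): Beck ∈ Planning.
(5): Planning already has 1, so the rest are out.
Suppose Amira ∉ Design: no assignment then satisfies all the clues, so Amira ∈ Design.

Safety = {Beck, Jae}; Planning = {Beck}; Design = {Amira, Jae, Tariq}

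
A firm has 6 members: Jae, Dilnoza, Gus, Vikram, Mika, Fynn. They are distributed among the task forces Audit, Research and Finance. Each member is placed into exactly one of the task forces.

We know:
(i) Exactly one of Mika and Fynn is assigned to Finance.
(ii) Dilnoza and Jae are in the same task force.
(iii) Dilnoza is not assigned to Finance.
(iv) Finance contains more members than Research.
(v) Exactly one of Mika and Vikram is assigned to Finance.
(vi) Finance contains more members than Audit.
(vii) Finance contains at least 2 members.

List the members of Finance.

Finance = {Fynn, Gus, Vikram}

From (iii): Dilnoza ∉ Finance.
(ii): Jae matches Dilnoza: Jae ∉ Finance.
Suppose Gus ∉ Finance: no assignment then satisfies all the clues, so Gus ∈ Finance.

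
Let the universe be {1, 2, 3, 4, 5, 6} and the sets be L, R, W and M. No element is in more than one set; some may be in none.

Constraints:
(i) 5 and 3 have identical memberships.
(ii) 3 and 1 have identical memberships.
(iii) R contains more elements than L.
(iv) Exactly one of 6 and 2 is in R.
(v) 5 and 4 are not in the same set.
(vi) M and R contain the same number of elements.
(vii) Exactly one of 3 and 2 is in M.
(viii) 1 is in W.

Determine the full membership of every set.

L = {}; R = {6}; W = {1, 3, 5}; M = {2}

From (viii): 1 ∈ W.
(ii): 3 matches 1: 3 ∉ L.
(ii): 3 matches 1: 3 ∉ R.
(ii): 3 matches 1: 3 ∈ W.
(vii) (exactly one): 2 ∈ M.
(i): 5 matches 3: 5 ∉ L.
(i): 5 matches 3: 5 ∉ R.
(i): 5 matches 3: 5 ∈ W.
(iv) (exactly one): 6 ∈ R.
(v): 4 ∉ W.
Suppose 4 ∈ L: no assignment then satisfies all the clues, so 4 ∉ L.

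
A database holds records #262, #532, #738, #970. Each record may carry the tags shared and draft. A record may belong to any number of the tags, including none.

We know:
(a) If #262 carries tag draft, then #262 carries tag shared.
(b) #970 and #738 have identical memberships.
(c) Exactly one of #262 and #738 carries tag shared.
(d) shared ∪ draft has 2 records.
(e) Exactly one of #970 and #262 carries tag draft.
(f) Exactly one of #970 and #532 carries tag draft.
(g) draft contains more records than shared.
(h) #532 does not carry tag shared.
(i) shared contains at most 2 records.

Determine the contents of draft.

draft = {#262, #532}

From (h): #532 ∉ shared.
Suppose #262 ∉ draft: no assignment then satisfies all the clues, so #262 ∈ draft.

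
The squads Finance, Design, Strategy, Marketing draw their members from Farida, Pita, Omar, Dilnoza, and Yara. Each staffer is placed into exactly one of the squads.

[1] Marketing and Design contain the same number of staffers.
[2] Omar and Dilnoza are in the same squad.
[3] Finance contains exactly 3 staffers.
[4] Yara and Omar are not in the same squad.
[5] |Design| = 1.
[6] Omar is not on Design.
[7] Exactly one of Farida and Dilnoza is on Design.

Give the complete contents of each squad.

Finance = {Dilnoza, Omar, Pita}; Design = {Farida}; Strategy = {}; Marketing = {Yara}

From (6): Omar ∉ Design.
(2): Dilnoza matches Omar: Dilnoza ∉ Design.
(7) (exactly one): Farida ∈ Design.
(5): Design already has 1, so the rest are out.
Suppose Pita ∉ Finance: no assignment then satisfies all the clues, so Pita ∈ Finance.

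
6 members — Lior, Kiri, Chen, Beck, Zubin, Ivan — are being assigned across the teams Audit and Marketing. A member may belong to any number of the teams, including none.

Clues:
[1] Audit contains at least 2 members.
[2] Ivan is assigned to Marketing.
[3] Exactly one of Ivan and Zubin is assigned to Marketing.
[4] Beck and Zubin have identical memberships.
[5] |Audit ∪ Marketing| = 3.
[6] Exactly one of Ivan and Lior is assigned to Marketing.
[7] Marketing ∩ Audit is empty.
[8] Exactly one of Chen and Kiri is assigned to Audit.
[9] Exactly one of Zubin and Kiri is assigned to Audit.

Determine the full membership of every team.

Audit = {Kiri, Lior}; Marketing = {Ivan}

From (2): Ivan ∈ Marketing.
(3) (exactly one): Zubin ∉ Marketing.
(4): Beck matches Zubin: Beck ∉ Marketing.
(6) (exactly one): Lior ∉ Marketing.
(7) (disjoint): Ivan ∉ Audit.
Suppose Lior ∉ Audit: no assignment then satisfies all the clues, so Lior ∈ Audit.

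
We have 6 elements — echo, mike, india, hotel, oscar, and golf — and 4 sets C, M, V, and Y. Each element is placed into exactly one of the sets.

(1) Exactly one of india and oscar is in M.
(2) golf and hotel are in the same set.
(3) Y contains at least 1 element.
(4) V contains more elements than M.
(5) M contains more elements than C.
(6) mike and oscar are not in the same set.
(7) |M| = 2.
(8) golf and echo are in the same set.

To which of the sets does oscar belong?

oscar: Y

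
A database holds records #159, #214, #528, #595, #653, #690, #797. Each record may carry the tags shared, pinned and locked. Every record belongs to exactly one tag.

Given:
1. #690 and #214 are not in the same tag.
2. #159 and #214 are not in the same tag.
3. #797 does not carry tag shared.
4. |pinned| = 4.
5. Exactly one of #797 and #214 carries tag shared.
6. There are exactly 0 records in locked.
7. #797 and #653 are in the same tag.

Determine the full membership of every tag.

From (3): #797 ∉ shared.
(5) (exactly one): #214 ∈ shared.
(6): locked already has 0, so the rest are out.
(7): #653 matches #797: #653 ∉ shared.
Only one tag left: #653 ∈ pinned.
Only one tag left: #797 ∈ pinned.
(1): #690 ∉ shared.
(2): #159 ∉ shared.
Only one tag left: #159 ∈ pinned.
Only one tag left: #690 ∈ pinned.
(4): pinned already has 4, so the rest are out.
Only one tag left: #595 ∈ shared.

shared = {#214, #528, #595}; pinned = {#159, #653, #690, #797}; locked = {}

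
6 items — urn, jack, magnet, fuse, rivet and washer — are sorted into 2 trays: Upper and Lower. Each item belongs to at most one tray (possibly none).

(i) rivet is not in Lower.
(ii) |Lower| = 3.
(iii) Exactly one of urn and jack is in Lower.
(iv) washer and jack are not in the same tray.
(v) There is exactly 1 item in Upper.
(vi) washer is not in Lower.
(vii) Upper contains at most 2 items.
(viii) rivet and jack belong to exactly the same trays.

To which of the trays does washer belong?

washer: Upper

From (i): rivet ∉ Lower.
From (vi): washer ∉ Lower.
(viii): jack matches rivet: jack ∉ Lower.
(ii): only 3 candidates remain for Lower, so all are in.
Suppose washer ∉ Upper: no assignment then satisfies all the clues, so washer ∈ Upper.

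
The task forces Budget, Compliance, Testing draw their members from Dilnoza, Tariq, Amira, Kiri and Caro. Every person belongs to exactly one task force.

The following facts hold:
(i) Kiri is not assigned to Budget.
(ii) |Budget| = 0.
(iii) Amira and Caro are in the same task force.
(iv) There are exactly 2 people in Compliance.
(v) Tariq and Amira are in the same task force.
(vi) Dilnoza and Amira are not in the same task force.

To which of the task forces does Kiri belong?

Kiri: Compliance

From (i): Kiri ∉ Budget.
(ii): Budget already has 0, so the rest are out.
Suppose Kiri ∉ Compliance: no assignment then satisfies all the clues, so Kiri ∈ Compliance.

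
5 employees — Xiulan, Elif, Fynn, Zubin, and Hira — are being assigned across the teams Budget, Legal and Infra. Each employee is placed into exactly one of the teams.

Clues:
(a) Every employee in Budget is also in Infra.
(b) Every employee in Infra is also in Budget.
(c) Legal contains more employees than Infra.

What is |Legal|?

5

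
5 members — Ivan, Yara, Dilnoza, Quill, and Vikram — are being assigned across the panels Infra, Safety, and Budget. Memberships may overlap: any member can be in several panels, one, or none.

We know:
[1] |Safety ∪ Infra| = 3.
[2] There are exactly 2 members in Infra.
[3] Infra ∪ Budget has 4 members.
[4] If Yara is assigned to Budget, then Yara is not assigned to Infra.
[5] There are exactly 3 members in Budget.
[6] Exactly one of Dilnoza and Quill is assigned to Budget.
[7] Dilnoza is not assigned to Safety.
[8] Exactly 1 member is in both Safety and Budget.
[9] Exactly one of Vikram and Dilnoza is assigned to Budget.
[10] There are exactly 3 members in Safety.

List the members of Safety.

Safety = {Ivan, Quill, Vikram}

From (7): Dilnoza ∉ Safety.
Suppose Ivan ∉ Safety: no assignment then satisfies all the clues, so Ivan ∈ Safety.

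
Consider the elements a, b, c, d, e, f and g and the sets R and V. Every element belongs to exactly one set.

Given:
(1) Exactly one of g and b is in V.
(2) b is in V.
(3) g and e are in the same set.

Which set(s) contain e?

e: R

From (2): b ∈ V.
(1) (exactly one): g ∉ V.
(3): e matches g: e ∉ V.
Only one set left: e ∈ R.
Only one set left: g ∈ R.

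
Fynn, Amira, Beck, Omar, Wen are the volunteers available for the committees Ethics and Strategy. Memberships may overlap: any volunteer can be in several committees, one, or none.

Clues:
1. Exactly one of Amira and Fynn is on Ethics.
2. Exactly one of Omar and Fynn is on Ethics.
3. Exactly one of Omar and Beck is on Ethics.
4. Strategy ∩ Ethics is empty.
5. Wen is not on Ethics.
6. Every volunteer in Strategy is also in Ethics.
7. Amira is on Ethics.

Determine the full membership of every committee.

Ethics = {Amira, Omar}; Strategy = {}

From (5): Wen ∉ Ethics.
From (7): Amira ∈ Ethics.
(1) (exactly one): Fynn ∉ Ethics.
(2) (exactly one): Omar ∈ Ethics.
(3) (exactly one): Beck ∉ Ethics.
(4) (disjoint): Amira ∉ Strategy.
(4) (disjoint): Omar ∉ Strategy.
(6) contrapositive: Fynn ∉ Strategy.
(6) contrapositive: Beck ∉ Strategy.
(6) contrapositive: Wen ∉ Strategy.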